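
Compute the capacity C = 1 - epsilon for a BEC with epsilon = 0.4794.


C = 1 - epsilon = 1 - 0.4794 = 0.5206

0.5206 bits


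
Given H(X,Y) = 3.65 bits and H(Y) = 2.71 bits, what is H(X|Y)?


H(X|Y) = H(X,Y) - H(Y) = 3.65 - 2.71 = 0.94

0.94 bits


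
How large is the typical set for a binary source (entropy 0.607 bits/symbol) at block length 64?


log2|A_typical| = nH = 64 * 0.607 = 38.848, so |A_typical| ~ 2^38.848 = 4.948e+11

4.948e+11


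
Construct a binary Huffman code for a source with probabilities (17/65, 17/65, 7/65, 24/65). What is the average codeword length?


Huffman construction (repeatedly merge the two least-probable nodes; each merge adds 1 bit to every symbol beneath it): 7/65 + 17/65 = 24/65; 17/65 + 24/65 = 41/65; 24/65 + 41/65 = 1. Resulting codeword lengths (in the order the probabilities were given): (2, 2, 2, 2). L_avg = sum(p_i * l_i) = 17/65*2 + 17/65*2 + 7/65*2 + 24/65*2 = 2

2.0 bits


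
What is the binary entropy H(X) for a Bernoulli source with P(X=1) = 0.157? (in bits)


H = -p*log2(p) - (1-p)*log2(1-p). -0.157*log2(0.157) = 0.419373; -0.843*log2(0.843) = 0.207711. H = 0.419373 + 0.207711 = 0.6271

0.6271 bits


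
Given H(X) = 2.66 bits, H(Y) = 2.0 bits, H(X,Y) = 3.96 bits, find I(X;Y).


I(X;Y) = H(X) + H(Y) - H(X,Y) = 2.66 + 2.0 - 3.96 = 0.7

0.7 bits


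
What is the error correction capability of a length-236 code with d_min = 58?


Correction capability = floor((d-1)/2) = floor((58-1)/2) = 28

28 errors


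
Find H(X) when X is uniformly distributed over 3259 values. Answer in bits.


H = log2(n) = log2(3259) = 11.6702

11.6702 bits


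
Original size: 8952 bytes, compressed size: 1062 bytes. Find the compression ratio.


Ratio = original / compressed = 8952 / 1062 = 8.4294

8.4294


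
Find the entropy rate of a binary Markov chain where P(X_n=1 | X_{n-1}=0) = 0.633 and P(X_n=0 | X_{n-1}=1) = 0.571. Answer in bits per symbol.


Stationary distribution: pi_0 = p10/(p01+p10) = 0.4743, pi_1 = 0.5257. Entropy rate H' = pi_0*H(p01) + pi_1*H(p10) = 0.4743*0.9483 + 0.5257*0.9854 = 0.9678

0.9678 bits/symbol


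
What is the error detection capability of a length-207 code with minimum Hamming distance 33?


Detection capability = d_min - 1 = 33 - 1 = 32

32 errors


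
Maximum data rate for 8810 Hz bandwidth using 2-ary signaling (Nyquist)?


Rate = 2 * B * log2(M) = 2 * 8810 * 1.0 = 17620.0

17620.0 bps


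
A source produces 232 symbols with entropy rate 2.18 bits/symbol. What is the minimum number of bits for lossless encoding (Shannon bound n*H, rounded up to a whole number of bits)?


Minimum bits >= n * H = 232 * 2.18 = 505.76, rounded up to a whole number of bits = 506

506 bits


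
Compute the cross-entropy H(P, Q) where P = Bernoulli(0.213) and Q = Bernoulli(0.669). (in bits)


H(P,Q) = -p*log2(q) - (1-p)*log2(1-q). -0.213*log2(0.669) = 0.123523; -0.787*log2(0.331) = 1.255341. H(P,Q) = 0.123523 + 1.255341 = 1.3789

1.3789 bits


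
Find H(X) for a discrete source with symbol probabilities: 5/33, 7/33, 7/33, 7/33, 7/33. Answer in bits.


H = -sum(p_i * log2(p_i)). Terms: -(5/33)*log2(5/33) = 0.412495; -(7/33)*log2(7/33) = 0.474523; -(7/33)*log2(7/33) = 0.474523; -(7/33)*log2(7/33) = 0.474523; -(7/33)*log2(7/33) = 0.474523. H = 0.412495 + 0.474523 + 0.474523 + 0.474523 + 0.474523 = 2.3106

2.3106 bits


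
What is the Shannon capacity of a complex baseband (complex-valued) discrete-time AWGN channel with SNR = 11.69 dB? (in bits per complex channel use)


SNR_linear = 10^(11.69/10) = 14.7571; C = log2(1 + SNR_linear) = log2(1 + 14.7571) = 3.9779

3.9779 bits/channel use


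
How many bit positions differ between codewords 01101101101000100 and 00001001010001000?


Count differing positions: . ^ ^ . . ^ . . ^ ^ ^ . . ^ ^ . . = 8 differences

8


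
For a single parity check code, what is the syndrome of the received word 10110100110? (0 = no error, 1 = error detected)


Syndrome = XOR of all bits = 1 XOR 0 XOR 1 XOR 1 XOR 0 XOR 1 XOR 0 XOR 0 XOR 1 XOR 1 XOR 0 = 0

0


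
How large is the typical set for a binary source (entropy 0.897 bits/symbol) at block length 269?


log2|A_typical| = nH = 269 * 0.897 = 241.293, so |A_typical| ~ 2^241.293 = 4.329e+72

4.329e+72


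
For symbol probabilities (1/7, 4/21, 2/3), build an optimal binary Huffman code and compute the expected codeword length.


Huffman construction (repeatedly merge the two least-probable nodes; each merge adds 1 bit to every symbol beneath it): 1/7 + 4/21 = 1/3; 1/3 + 2/3 = 1. Resulting codeword lengths (in the order the probabilities were given): (2, 2, 1). L_avg = sum(p_i * l_i) = 1/7*2 + 4/21*2 + 2/3*1 = 4/3 = 1.3333

1.3333 bits


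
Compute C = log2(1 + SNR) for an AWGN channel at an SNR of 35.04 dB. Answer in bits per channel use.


SNR_linear = 10^(35.04/10) = 3191.5379; C = log2(1 + SNR_linear) = log2(1 + 3191.5379) = 11.6405

11.6405 bits/channel use


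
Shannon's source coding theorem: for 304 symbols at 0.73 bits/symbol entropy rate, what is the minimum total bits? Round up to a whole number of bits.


Minimum bits >= n * H = 304 * 0.73 = 221.92, rounded up to a whole number of bits = 222

222 bits


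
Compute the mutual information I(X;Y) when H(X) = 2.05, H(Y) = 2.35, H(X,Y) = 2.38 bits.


I(X;Y) = H(X) + H(Y) - H(X,Y) = 2.05 + 2.35 - 2.38 = 2.02

2.02 bits


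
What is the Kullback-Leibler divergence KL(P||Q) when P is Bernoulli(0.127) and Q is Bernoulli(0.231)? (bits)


KL = p*log2(p/q) + (1-p)*log2((1-p)/(1-q)) = 0.127*log2(0.127/0.231) + 0.873*log2(0.873/0.769) = 0.0501

0.0501 bits


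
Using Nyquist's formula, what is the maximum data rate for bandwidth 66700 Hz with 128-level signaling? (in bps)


Rate = 2 * B * log2(M) = 2 * 66700 * 7.0 = 933800.0

933800.0 bps


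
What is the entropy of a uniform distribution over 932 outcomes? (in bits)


H = log2(n) = log2(932) = 9.8642

9.8642 bits


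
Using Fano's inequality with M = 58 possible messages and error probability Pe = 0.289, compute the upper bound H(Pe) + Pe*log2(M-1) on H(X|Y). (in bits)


H(Pe) = -Pe*log2(Pe) - (1-Pe)*log2(1-Pe) = -0.289*log2(0.289) - 0.711*log2(0.711) = 0.517558 + 0.349868 = 0.8674. Pe*log2(M-1) = 0.289*log2(57) = 1.685705. Bound = H(Pe) + Pe*log2(M-1) = 0.517558 + 0.349868 + 1.685705 = 2.5531

2.5531 bits


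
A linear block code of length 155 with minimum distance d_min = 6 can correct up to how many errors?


Correction capability = floor((d-1)/2) = floor((6-1)/2) = 2

2 errors


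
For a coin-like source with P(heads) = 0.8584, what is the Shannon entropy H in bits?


H = -p*log2(p) - (1-p)*log2(1-p). -0.8584*log2(0.8584) = 0.189087; -0.1416*log2(0.1416) = 0.399327. H = 0.189087 + 0.399327 = 0.5884

0.5884 bits


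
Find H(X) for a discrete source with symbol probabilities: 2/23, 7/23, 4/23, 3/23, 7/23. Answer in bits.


H = -sum(p_i * log2(p_i)). Terms: -(2/23)*log2(2/23) = 0.306397; -(7/23)*log2(7/23) = 0.522324; -(4/23)*log2(4/23) = 0.438880; -(3/23)*log2(3/23) = 0.383296; -(7/23)*log2(7/23) = 0.522324. H = 0.306397 + 0.522324 + 0.438880 + 0.383296 + 0.522324 = 2.1732

2.1732 bits


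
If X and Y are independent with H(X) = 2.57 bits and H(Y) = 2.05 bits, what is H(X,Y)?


For independent variables, H(X,Y) = H(X) + H(Y) = 2.57 + 2.05 = 4.62

4.62 bits


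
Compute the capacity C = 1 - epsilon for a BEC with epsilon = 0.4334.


C = 1 - epsilon = 1 - 0.4334 = 0.5666

0.5666 bits


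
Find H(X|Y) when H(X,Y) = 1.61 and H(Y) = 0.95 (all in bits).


H(X|Y) = H(X,Y) - H(Y) = 1.61 - 0.95 = 0.66

0.66 bits


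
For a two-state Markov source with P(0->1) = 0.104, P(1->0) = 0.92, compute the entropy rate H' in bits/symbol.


Stationary distribution: pi_0 = p10/(p01+p10) = 0.8984, pi_1 = 0.1016. Entropy rate H' = pi_0*H(p01) + pi_1*H(p10) = 0.8984*0.4815 + 0.1016*0.4022 = 0.4735

0.4735 bits/symbol


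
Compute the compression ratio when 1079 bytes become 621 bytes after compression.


Ratio = original / compressed = 1079 / 621 = 1.7375

1.7375


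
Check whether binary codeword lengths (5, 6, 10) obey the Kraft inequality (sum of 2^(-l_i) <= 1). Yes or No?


Kraft sum = sum(2^(-l_i)) = 0.0479, need <= 1. Result: satisfied (a binary prefix-free code with these lengths exists)

Yes


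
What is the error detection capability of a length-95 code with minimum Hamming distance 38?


Detection capability = d_min - 1 = 38 - 1 = 37

37 errors


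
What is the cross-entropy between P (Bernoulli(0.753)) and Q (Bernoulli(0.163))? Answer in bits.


H(P,Q) = -p*log2(q) - (1-p)*log2(1-q). -0.753*log2(0.163) = 1.970643; -0.247*log2(0.837) = 0.063405. H(P,Q) = 1.970643 + 0.063405 = 2.034

2.034 bits


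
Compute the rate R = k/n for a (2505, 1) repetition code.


Rate = k/n = 1/2505

1/2505


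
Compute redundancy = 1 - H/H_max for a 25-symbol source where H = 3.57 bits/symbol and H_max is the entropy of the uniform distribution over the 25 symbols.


H_max = log2(K) = log2(25) = 4.6439 bits/symbol. Redundancy = 1 - H/H_max = 1 - 3.57/4.6439 = 1 - 0.7688 = 0.2312

0.2312


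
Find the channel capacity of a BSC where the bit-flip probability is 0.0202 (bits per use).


H(p) = -p*log2(p) - (1-p)*log2(1-p) = -0.0202*log2(0.0202) - 0.9798*log2(0.9798) = 0.113716 + 0.028846 = 0.1426. C = 1 - H(p) = 1 - 0.1426 = 0.8574

0.8574 bits


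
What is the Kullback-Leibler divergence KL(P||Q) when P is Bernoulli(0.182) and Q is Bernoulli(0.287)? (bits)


KL = p*log2(p/q) + (1-p)*log2((1-p)/(1-q)) = 0.182*log2(0.182/0.287) + 0.818*log2(0.818/0.713) = 0.0425

0.0425 bits


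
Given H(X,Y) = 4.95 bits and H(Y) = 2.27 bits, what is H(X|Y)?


H(X|Y) = H(X,Y) - H(Y) = 4.95 - 2.27 = 2.68

2.68 bits


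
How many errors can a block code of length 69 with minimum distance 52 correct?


Correction capability = floor((d-1)/2) = floor((52-1)/2) = 25

25 errors


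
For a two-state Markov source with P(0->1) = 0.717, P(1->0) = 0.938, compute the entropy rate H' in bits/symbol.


Stationary distribution: pi_0 = p10/(p01+p10) = 0.5668, pi_1 = 0.4332. Entropy rate H' = pi_0*H(p01) + pi_1*H(p10) = 0.5668*0.8595 + 0.4332*0.3353 = 0.6324

0.6324 bits/symbol


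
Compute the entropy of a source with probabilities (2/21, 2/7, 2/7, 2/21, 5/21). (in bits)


H = -sum(p_i * log2(p_i)). Terms: -(2/21)*log2(2/21) = 0.323078; -(2/7)*log2(2/7) = 0.516387; -(2/7)*log2(2/7) = 0.516387; -(2/21)*log2(2/21) = 0.323078; -(5/21)*log2(5/21) = 0.492950. H = 0.323078 + 0.516387 + 0.516387 + 0.323078 + 0.492950 = 2.1719

2.1719 bits


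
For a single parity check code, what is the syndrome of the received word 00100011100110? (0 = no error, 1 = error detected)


Syndrome = XOR of all bits = 0 XOR 0 XOR 1 XOR 0 XOR 0 XOR 0 XOR 1 XOR 1 XOR 1 XOR 0 XOR 0 XOR 1 XOR 1 XOR 0 = 0

0


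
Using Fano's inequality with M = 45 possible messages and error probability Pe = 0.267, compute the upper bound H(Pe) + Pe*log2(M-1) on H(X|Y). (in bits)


H(Pe) = -Pe*log2(Pe) - (1-Pe)*log2(1-Pe) = -0.267*log2(0.267) - 0.733*log2(0.733) = 0.508659 + 0.328468 = 0.8371. Pe*log2(M-1) = 0.267*log2(44) = 1.457668. Bound = H(Pe) + Pe*log2(M-1) = 0.508659 + 0.328468 + 1.457668 = 2.2948

2.2948 bits


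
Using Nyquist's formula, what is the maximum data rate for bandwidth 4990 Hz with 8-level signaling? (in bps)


Rate = 2 * B * log2(M) = 2 * 4990 * 3.0 = 29940.0

29940.0 bps


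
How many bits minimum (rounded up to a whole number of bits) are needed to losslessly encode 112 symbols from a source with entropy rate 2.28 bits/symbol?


Minimum bits >= n * H = 112 * 2.28 = 255.36, rounded up to a whole number of bits = 256

256 bits


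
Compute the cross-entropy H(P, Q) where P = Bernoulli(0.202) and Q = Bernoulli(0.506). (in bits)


H(P,Q) = -p*log2(q) - (1-p)*log2(1-q). -0.202*log2(0.506) = 0.198524; -0.798*log2(0.494) = 0.811899. H(P,Q) = 0.198524 + 0.811899 = 1.0104

1.0104 bits


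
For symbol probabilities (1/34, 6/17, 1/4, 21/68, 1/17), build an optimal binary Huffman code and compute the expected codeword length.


Huffman construction (repeatedly merge the two least-probable nodes; each merge adds 1 bit to every symbol beneath it): 1/34 + 1/17 = 3/34; 3/34 + 1/4 = 23/68; 21/68 + 23/68 = 11/17; 6/17 + 11/17 = 1. Resulting codeword lengths (in the order the probabilities were given): (4, 1, 3, 2, 4). L_avg = sum(p_i * l_i) = 1/34*4 + 6/17*1 + 1/4*3 + 21/68*2 + 1/17*4 = 141/68 = 2.0735

2.0735 bits


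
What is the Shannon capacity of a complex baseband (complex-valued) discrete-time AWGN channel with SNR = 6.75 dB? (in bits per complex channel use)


SNR_linear = 10^(6.75/10) = 4.7315; C = log2(1 + SNR_linear) = log2(1 + 4.7315) = 2.5189

2.5189 bits/channel use


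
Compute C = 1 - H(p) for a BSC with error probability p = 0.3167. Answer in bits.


H(p) = -p*log2(p) - (1-p)*log2(1-p) = -0.3167*log2(0.3167) - 0.6833*log2(0.6833) = 0.525346 + 0.375411 = 0.9008. C = 1 - H(p) = 1 - 0.9008 = 0.0992

0.0992 bits


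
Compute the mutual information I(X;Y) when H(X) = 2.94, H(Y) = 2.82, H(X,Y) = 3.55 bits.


I(X;Y) = H(X) + H(Y) - H(X,Y) = 2.94 + 2.82 - 3.55 = 2.21

2.21 bits


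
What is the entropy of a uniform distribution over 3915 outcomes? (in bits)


H = log2(n) = log2(3915) = 11.9348

11.9348 bits


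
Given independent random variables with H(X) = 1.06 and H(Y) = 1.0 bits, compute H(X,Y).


For independent variables, H(X,Y) = H(X) + H(Y) = 1.06 + 1.0 = 2.06

2.06 bits


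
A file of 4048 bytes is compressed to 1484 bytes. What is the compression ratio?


Ratio = original / compressed = 4048 / 1484 = 2.7278

2.7278


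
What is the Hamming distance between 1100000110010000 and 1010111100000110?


Count differing positions: . ^ ^ . ^ ^ ^ . ^ . . ^ . ^ ^ . = 9 differences

9


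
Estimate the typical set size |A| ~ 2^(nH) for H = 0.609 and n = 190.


log2|A_typical| = nH = 190 * 0.609 = 115.71, so |A_typical| ~ 2^115.71 = 6.795e+34

6.795e+34


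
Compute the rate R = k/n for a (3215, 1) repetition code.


Rate = k/n = 1/3215

1/3215


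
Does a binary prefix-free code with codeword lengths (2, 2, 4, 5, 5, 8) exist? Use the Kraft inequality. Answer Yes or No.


Kraft sum = sum(2^(-l_i)) = 0.6289, need <= 1. Result: satisfied (a binary prefix-free code with these lengths exists)

Yes


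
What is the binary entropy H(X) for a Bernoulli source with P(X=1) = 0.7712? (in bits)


H = -p*log2(p) - (1-p)*log2(1-p). -0.7712*log2(0.7712) = 0.289064; -0.2288*log2(0.2288) = 0.486850. H = 0.289064 + 0.486850 = 0.7759

0.7759 bits


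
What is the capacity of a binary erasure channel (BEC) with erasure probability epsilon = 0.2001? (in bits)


C = 1 - epsilon = 1 - 0.2001 = 0.7999

0.7999 bits


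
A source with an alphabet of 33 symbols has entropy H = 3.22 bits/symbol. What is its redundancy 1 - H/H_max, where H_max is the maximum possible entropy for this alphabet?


H_max = log2(K) = log2(33) = 5.0444 bits/symbol. Redundancy = 1 - H/H_max = 1 - 3.22/5.0444 = 1 - 0.6383 = 0.3617

0.3617


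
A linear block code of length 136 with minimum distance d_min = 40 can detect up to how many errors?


Detection capability = d_min - 1 = 40 - 1 = 39

39 errors


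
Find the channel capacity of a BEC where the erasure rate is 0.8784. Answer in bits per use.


C = 1 - epsilon = 1 - 0.8784 = 0.1216

0.1216 bits


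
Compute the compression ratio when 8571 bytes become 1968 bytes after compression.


Ratio = original / compressed = 8571 / 1968 = 4.3552

4.3552


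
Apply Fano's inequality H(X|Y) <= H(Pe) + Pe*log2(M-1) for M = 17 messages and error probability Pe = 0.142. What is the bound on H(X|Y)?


H(Pe) = -Pe*log2(Pe) - (1-Pe)*log2(1-Pe) = -0.142*log2(0.142) - 0.858*log2(0.858) = 0.399877 + 0.189575 = 0.5895. Pe*log2(M-1) = 0.142*log2(16) = 0.568000. Bound = H(Pe) + Pe*log2(M-1) = 0.399877 + 0.189575 + 0.568000 = 1.1575

1.1575 bits


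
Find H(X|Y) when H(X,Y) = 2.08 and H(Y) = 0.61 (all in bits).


H(X|Y) = H(X,Y) - H(Y) = 2.08 - 0.61 = 1.47

1.47 bits


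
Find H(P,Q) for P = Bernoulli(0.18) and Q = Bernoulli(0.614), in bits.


H(P,Q) = -p*log2(q) - (1-p)*log2(1-q). -0.18*log2(0.614) = 0.126664; -0.82*log2(0.386) = 1.126128. H(P,Q) = 0.126664 + 1.126128 = 1.2528

1.2528 bits


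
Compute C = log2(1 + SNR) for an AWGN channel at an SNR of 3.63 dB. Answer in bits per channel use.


SNR_linear = 10^(3.63/10) = 2.3067; C = log2(1 + SNR_linear) = log2(1 + 2.3067) = 1.7254

1.7254 bits/channel use


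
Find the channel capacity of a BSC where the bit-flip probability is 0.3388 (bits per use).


H(p) = -p*log2(p) - (1-p)*log2(1-p) = -0.3388*log2(0.3388) - 0.6612*log2(0.6612) = 0.529034 + 0.394632 = 0.9237. C = 1 - H(p) = 1 - 0.9237 = 0.0763

0.0763 bits


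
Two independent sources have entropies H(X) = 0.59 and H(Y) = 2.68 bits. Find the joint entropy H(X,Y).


For independent variables, H(X,Y) = H(X) + H(Y) = 0.59 + 2.68 = 3.27

3.27 bits


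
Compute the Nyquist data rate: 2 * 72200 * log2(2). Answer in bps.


Rate = 2 * B * log2(M) = 2 * 72200 * 1.0 = 144400.0

144400.0 bps


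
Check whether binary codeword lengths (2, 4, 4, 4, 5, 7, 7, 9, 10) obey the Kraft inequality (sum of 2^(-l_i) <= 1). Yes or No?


Kraft sum = sum(2^(-l_i)) = 0.4873, need <= 1. Result: satisfied (a binary prefix-free code with these lengths exists)

Yes


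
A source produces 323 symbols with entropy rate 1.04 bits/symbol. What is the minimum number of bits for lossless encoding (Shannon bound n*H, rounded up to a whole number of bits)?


Minimum bits >= n * H = 323 * 1.04 = 335.92, rounded up to a whole number of bits = 336

336 bits


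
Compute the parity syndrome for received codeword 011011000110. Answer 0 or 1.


Syndrome = XOR of all bits = 0 XOR 1 XOR 1 XOR 0 XOR 1 XOR 1 XOR 0 XOR 0 XOR 0 XOR 1 XOR 1 XOR 0 = 0

0


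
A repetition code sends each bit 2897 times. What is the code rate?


Rate = k/n = 1/2897

1/2897


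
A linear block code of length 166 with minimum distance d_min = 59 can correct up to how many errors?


Correction capability = floor((d-1)/2) = floor((59-1)/2) = 29

29 errors


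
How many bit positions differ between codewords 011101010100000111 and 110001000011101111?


Count differing positions: ^ . ^ ^ . . . ^ . ^ ^ ^ ^ . ^ . . . = 9 differences

9


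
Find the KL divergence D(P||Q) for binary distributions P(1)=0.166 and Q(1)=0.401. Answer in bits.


KL = p*log2(p/q) + (1-p)*log2((1-p)/(1-q)) = 0.166*log2(0.166/0.401) + 0.834*log2(0.834/0.599) = 0.187

0.187 bits


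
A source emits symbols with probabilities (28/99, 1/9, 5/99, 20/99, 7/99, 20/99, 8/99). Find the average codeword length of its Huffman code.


Huffman construction (repeatedly merge the two least-probable nodes; each merge adds 1 bit to every symbol beneath it): 5/99 + 7/99 = 4/33; 8/99 + 1/9 = 19/99; 4/33 + 19/99 = 31/99; 20/99 + 20/99 = 40/99; 28/99 + 31/99 = 59/99; 40/99 + 59/99 = 1. Resulting codeword lengths (in the order the probabilities were given): (2, 4, 4, 2, 4, 2, 4). L_avg = sum(p_i * l_i) = 28/99*2 + 1/9*4 + 5/99*4 + 20/99*2 + 7/99*4 + 20/99*2 + 8/99*4 = 260/99 = 2.6263

2.6263 bits


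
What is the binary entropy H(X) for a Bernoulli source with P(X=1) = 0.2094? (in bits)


H = -p*log2(p) - (1-p)*log2(1-p). -0.2094*log2(0.2094) = 0.472337; -0.7906*log2(0.7906) = 0.267998. H = 0.472337 + 0.267998 = 0.7403

0.7403 bits


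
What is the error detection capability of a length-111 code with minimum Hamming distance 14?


Detection capability = d_min - 1 = 14 - 1 = 13

13 errors


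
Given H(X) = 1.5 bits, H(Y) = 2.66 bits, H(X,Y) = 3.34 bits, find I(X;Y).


I(X;Y) = H(X) + H(Y) - H(X,Y) = 1.5 + 2.66 - 3.34 = 0.82

0.82 bits


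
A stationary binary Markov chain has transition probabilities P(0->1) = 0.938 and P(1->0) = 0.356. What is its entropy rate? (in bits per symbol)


Stationary distribution: pi_0 = p10/(p01+p10) = 0.2751, pi_1 = 0.7249. Entropy rate H' = pi_0*H(p01) + pi_1*H(p10) = 0.2751*0.3353 + 0.7249*0.9393 = 0.7731

0.7731 bits/symbol


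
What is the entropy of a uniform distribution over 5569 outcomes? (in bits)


H = log2(n) = log2(5569) = 12.4432

12.4432 bits


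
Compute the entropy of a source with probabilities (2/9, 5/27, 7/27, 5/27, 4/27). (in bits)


H = -sum(p_i * log2(p_i)). Terms: -(2/9)*log2(2/9) = 0.482206; -(5/27)*log2(5/27) = 0.450548; -(7/27)*log2(7/27) = 0.504916; -(5/27)*log2(5/27) = 0.450548; -(4/27)*log2(4/27) = 0.408131. H = 0.482206 + 0.450548 + 0.504916 + 0.450548 + 0.408131 = 2.2963

2.2963 bits


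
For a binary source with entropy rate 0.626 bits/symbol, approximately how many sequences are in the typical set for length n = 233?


log2|A_typical| = nH = 233 * 0.626 = 145.858, so |A_typical| ~ 2^145.858 = 8.084e+43

8.084e+43


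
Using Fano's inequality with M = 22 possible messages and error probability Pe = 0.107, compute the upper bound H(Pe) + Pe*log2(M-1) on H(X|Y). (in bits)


H(Pe) = -Pe*log2(Pe) - (1-Pe)*log2(1-Pe) = -0.107*log2(0.107) - 0.893*log2(0.893) = 0.345002 + 0.145798 = 0.4908. Pe*log2(M-1) = 0.107*log2(21) = 0.469978. Bound = H(Pe) + Pe*log2(M-1) = 0.345002 + 0.145798 + 0.469978 = 0.9608

0.9608 bits


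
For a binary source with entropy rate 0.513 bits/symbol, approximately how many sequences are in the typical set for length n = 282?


log2|A_typical| = nH = 282 * 0.513 = 144.666, so |A_typical| ~ 2^144.666 = 3.538e+43

3.538e+43


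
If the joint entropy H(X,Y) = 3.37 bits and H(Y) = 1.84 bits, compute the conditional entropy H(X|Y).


H(X|Y) = H(X,Y) - H(Y) = 3.37 - 1.84 = 1.53

1.53 bits


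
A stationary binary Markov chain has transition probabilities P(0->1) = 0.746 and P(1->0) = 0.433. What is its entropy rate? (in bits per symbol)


Stationary distribution: pi_0 = p10/(p01+p10) = 0.3673, pi_1 = 0.6327. Entropy rate H' = pi_0*H(p01) + pi_1*H(p10) = 0.3673*0.8176 + 0.6327*0.987 = 0.9248

0.9248 bits/symbol


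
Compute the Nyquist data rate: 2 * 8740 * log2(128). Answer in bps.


Rate = 2 * B * log2(M) = 2 * 8740 * 7.0 = 122360.0

122360.0 bps


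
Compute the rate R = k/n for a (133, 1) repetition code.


Rate = k/n = 1/133

1/133


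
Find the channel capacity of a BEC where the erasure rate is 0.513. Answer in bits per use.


C = 1 - epsilon = 1 - 0.513 = 0.487

0.487 bits


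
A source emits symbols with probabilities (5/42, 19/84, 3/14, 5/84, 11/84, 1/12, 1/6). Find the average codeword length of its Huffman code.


Huffman construction (repeatedly merge the two least-probable nodes; each merge adds 1 bit to every symbol beneath it): 5/84 + 1/12 = 1/7; 5/42 + 11/84 = 1/4; 1/7 + 1/6 = 13/42; 3/14 + 19/84 = 37/84; 1/4 + 13/42 = 47/84; 37/84 + 47/84 = 1. Resulting codeword lengths (in the order the probabilities were given): (3, 2, 2, 4, 3, 4, 3). L_avg = sum(p_i * l_i) = 5/42*3 + 19/84*2 + 3/14*2 + 5/84*4 + 11/84*3 + 1/12*4 + 1/6*3 = 227/84 = 2.7024

2.7024 bits


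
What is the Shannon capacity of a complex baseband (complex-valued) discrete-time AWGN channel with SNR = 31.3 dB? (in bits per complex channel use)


SNR_linear = 10^(31.3/10) = 1348.9629; C = log2(1 + SNR_linear) = log2(1 + 1348.9629) = 10.3987

10.3987 bits/channel use


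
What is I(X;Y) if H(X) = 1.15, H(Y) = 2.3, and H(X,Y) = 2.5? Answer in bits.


I(X;Y) = H(X) + H(Y) - H(X,Y) = 1.15 + 2.3 - 2.5 = 0.95

0.95 bits


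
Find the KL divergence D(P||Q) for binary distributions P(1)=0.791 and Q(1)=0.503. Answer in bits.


KL = p*log2(p/q) + (1-p)*log2((1-p)/(1-q)) = 0.791*log2(0.791/0.503) + 0.209*log2(0.209/0.497) = 0.2554

0.2554 bits


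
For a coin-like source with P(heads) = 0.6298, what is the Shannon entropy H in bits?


H = -p*log2(p) - (1-p)*log2(1-p). -0.6298*log2(0.6298) = 0.420098; -0.3702*log2(0.3702) = 0.530727. H = 0.420098 + 0.530727 = 0.9508

0.9508 bits


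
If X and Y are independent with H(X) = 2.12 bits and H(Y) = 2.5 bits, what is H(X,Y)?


For independent variables, H(X,Y) = H(X) + H(Y) = 2.12 + 2.5 = 4.62

4.62 bits


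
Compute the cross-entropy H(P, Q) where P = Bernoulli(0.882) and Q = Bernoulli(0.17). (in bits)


H(P,Q) = -p*log2(q) - (1-p)*log2(1-q). -0.882*log2(0.17) = 2.254739; -0.118*log2(0.83) = 0.031720. H(P,Q) = 2.254739 + 0.031720 = 2.2865

2.2865 bits


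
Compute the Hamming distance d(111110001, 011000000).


Count differing positions: ^ . . ^ ^ . . . ^ = 4 differences

4


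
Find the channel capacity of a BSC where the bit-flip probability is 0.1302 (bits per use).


H(p) = -p*log2(p) - (1-p)*log2(1-p) = -0.1302*log2(0.1302) - 0.8698*log2(0.8698) = 0.382944 + 0.175042 = 0.558. C = 1 - H(p) = 1 - 0.558 = 0.442

0.442 bits


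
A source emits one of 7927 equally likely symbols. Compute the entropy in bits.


H = log2(n) = log2(7927) = 12.9526

12.9526 bits


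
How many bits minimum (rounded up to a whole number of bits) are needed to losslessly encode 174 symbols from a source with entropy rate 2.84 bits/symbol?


Minimum bits >= n * H = 174 * 2.84 = 494.16, rounded up to a whole number of bits = 495

495 bits


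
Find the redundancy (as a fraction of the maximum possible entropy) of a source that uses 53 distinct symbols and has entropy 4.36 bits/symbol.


H_max = log2(K) = log2(53) = 5.7279 bits/symbol. Redundancy = 1 - H/H_max = 1 - 4.36/5.7279 = 1 - 0.7612 = 0.2388

0.2388


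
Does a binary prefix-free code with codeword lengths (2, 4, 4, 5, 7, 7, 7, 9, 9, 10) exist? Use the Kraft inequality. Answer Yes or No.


Kraft sum = sum(2^(-l_i)) = 0.4346, need <= 1. Result: satisfied (a binary prefix-free code with these lengths exists)

Yes


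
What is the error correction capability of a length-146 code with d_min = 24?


Correction capability = floor((d-1)/2) = floor((24-1)/2) = 11

11 errors


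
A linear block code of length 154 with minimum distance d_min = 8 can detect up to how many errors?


Detection capability = d_min - 1 = 8 - 1 = 7

7 errors


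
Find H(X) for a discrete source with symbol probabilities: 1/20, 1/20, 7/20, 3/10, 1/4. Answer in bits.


H = -sum(p_i * log2(p_i)). Terms: -(1/20)*log2(1/20) = 0.216096; -(1/20)*log2(1/20) = 0.216096; -(7/20)*log2(7/20) = 0.530101; -(3/10)*log2(3/10) = 0.521090; -(1/4)*log2(1/4) = 0.500000. H = 0.216096 + 0.216096 + 0.530101 + 0.521090 + 0.500000 = 1.9834

1.9834 bits


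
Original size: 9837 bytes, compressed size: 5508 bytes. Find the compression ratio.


Ratio = original / compressed = 9837 / 5508 = 1.7859

1.7859


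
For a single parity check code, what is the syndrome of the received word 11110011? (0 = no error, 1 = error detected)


Syndrome = XOR of all bits = 1 XOR 1 XOR 1 XOR 1 XOR 0 XOR 0 XOR 1 XOR 1 = 0

0


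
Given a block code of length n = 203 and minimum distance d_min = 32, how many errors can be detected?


Detection capability = d_min - 1 = 32 - 1 = 31

31 errors


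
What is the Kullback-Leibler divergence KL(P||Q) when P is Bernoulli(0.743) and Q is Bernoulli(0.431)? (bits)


KL = p*log2(p/q) + (1-p)*log2((1-p)/(1-q)) = 0.743*log2(0.743/0.431) + 0.257*log2(0.257/0.569) = 0.2891

0.2891 bits


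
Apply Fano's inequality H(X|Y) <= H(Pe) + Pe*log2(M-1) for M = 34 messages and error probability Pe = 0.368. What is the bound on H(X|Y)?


H(Pe) = -Pe*log2(Pe) - (1-Pe)*log2(1-Pe) = -0.368*log2(0.368) - 0.632*log2(0.632) = 0.530738 + 0.418386 = 0.9491. Pe*log2(M-1) = 0.368*log2(33) = 1.856337. Bound = H(Pe) + Pe*log2(M-1) = 0.530738 + 0.418386 + 1.856337 = 2.8055

2.8055 bits


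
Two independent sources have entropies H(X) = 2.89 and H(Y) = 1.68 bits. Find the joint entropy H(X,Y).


For independent variables, H(X,Y) = H(X) + H(Y) = 2.89 + 1.68 = 4.57

4.57 bits


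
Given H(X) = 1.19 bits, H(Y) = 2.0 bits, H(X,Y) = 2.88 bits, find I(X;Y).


I(X;Y) = H(X) + H(Y) - H(X,Y) = 1.19 + 2.0 - 2.88 = 0.31

0.31 bits


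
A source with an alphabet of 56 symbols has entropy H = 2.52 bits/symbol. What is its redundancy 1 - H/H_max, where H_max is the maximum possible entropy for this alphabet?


H_max = log2(K) = log2(56) = 5.8074 bits/symbol. Redundancy = 1 - H/H_max = 1 - 2.52/5.8074 = 1 - 0.4339 = 0.5661

0.5661


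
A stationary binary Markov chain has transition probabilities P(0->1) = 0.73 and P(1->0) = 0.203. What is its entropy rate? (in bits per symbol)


Stationary distribution: pi_0 = p10/(p01+p10) = 0.2176, pi_1 = 0.7824. Entropy rate H' = pi_0*H(p01) + pi_1*H(p10) = 0.2176*0.8415 + 0.7824*0.7279 = 0.7526

0.7526 bits/symbol


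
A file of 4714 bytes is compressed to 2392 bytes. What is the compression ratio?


Ratio = original / compressed = 4714 / 2392 = 1.9707

1.9707


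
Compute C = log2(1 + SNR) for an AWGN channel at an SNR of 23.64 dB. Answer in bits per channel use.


SNR_linear = 10^(23.64/10) = 231.2065; C = log2(1 + SNR_linear) = log2(1 + 231.2065) = 7.8593

7.8593 bits/channel use


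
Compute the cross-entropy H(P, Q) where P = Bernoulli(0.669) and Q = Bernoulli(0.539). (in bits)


H(P,Q) = -p*log2(q) - (1-p)*log2(1-q). -0.669*log2(0.539) = 0.596509; -0.331*log2(0.461) = 0.369780. H(P,Q) = 0.596509 + 0.369780 = 0.9663

0.9663 bits


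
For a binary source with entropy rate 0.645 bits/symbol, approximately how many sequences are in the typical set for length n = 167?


log2|A_typical| = nH = 167 * 0.645 = 107.715, so |A_typical| ~ 2^107.715 = 2.663e+32

2.663e+32


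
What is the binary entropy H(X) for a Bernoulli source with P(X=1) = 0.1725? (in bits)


H = -p*log2(p) - (1-p)*log2(1-p). -0.1725*log2(0.1725) = 0.437345; -0.8275*log2(0.8275) = 0.226047. H = 0.437345 + 0.226047 = 0.6634

0.6634 bits


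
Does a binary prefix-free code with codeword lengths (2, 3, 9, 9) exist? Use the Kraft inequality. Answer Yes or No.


Kraft sum = sum(2^(-l_i)) = 0.3789, need <= 1. Result: satisfied (a binary prefix-free code with these lengths exists)

Yes


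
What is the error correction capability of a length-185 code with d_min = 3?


Correction capability = floor((d-1)/2) = floor((3-1)/2) = 1

1 errors


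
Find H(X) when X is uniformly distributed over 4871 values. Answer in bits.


H = log2(n) = log2(4871) = 12.25

12.25 bits


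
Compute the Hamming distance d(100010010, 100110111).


Count differing positions: . . . ^ . . ^ . ^ = 3 differences

3


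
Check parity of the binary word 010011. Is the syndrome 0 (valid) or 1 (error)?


Syndrome = XOR of all bits = 0 XOR 1 XOR 0 XOR 0 XOR 1 XOR 1 = 1

1


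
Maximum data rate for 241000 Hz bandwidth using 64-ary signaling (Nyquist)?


Rate = 2 * B * log2(M) = 2 * 241000 * 6.0 = 2892000.0

2892000.0 bps


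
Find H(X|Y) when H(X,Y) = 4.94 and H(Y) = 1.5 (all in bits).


H(X|Y) = H(X,Y) - H(Y) = 4.94 - 1.5 = 3.44

3.44 bits


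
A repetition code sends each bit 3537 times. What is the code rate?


Rate = k/n = 1/3537

1/3537


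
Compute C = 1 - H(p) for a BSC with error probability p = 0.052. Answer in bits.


H(p) = -p*log2(p) - (1-p)*log2(1-p) = -0.052*log2(0.052) - 0.948*log2(0.948) = 0.221798 + 0.073035 = 0.2948. C = 1 - H(p) = 1 - 0.2948 = 0.7052

0.7052 bits


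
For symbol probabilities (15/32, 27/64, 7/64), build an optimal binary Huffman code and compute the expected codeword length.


Huffman construction (repeatedly merge the two least-probable nodes; each merge adds 1 bit to every symbol beneath it): 7/64 + 27/64 = 17/32; 15/32 + 17/32 = 1. Resulting codeword lengths (in the order the probabilities were given): (1, 2, 2). L_avg = sum(p_i * l_i) = 15/32*1 + 27/64*2 + 7/64*2 = 49/32 = 1.5312

1.5312 bits


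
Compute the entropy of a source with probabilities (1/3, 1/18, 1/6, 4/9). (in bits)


H = -sum(p_i * log2(p_i)). Terms: -(1/3)*log2(1/3) = 0.528321; -(1/18)*log2(1/18) = 0.231663; -(1/6)*log2(1/6) = 0.430827; -(4/9)*log2(4/9) = 0.519967. H = 0.528321 + 0.231663 + 0.430827 + 0.519967 = 1.7108

1.7108 bits


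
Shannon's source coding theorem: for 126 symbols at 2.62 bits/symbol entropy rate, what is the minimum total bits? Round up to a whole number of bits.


Minimum bits >= n * H = 126 * 2.62 = 330.12, rounded up to a whole number of bits = 331

331 bits


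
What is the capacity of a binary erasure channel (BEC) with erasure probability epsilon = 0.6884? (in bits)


C = 1 - epsilon = 1 - 0.6884 = 0.3116

0.3116 bits


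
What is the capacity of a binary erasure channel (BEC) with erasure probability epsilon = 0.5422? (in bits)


C = 1 - epsilon = 1 - 0.5422 = 0.4578

0.4578 bits


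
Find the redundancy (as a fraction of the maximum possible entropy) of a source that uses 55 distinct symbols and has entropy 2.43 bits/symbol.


H_max = log2(K) = log2(55) = 5.7814 bits/symbol. Redundancy = 1 - H/H_max = 1 - 2.43/5.7814 = 1 - 0.4203 = 0.5797

0.5797


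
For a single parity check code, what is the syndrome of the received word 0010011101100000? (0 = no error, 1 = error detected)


Syndrome = XOR of all bits = 0 XOR 0 XOR 1 XOR 0 XOR 0 XOR 1 XOR 1 XOR 1 XOR 0 XOR 1 XOR 1 XOR 0 XOR 0 XOR 0 XOR 0 XOR 0 = 0

0


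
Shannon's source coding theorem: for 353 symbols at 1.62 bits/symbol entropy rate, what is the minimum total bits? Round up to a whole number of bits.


Minimum bits >= n * H = 353 * 1.62 = 571.86, rounded up to a whole number of bits = 572

572 bits


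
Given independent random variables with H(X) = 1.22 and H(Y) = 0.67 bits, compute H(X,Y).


For independent variables, H(X,Y) = H(X) + H(Y) = 1.22 + 0.67 = 1.89

1.89 bits


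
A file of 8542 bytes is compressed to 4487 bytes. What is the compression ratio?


Ratio = original / compressed = 8542 / 4487 = 1.9037

1.9037


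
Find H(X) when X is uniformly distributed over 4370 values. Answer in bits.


H = log2(n) = log2(4370) = 12.0934

12.0934 bits


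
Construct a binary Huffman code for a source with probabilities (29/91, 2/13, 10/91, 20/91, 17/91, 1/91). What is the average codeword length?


Huffman construction (repeatedly merge the two least-probable nodes; each merge adds 1 bit to every symbol beneath it): 1/91 + 10/91 = 11/91; 11/91 + 2/13 = 25/91; 17/91 + 20/91 = 37/91; 25/91 + 29/91 = 54/91; 37/91 + 54/91 = 1. Resulting codeword lengths (in the order the probabilities were given): (2, 3, 4, 2, 2, 4). L_avg = sum(p_i * l_i) = 29/91*2 + 2/13*3 + 10/91*4 + 20/91*2 + 17/91*2 + 1/91*4 = 218/91 = 2.3956

2.3956 bits


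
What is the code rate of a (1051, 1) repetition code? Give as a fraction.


Rate = k/n = 1/1051

1/1051


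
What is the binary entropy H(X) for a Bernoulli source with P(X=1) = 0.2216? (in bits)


H = -p*log2(p) - (1-p)*log2(1-p). -0.2216*log2(0.2216) = 0.481752; -0.7784*log2(0.7784) = 0.281327. H = 0.481752 + 0.281327 = 0.7631

0.7631 bits


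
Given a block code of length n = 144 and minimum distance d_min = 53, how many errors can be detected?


Detection capability = d_min - 1 = 53 - 1 = 52

52 errors


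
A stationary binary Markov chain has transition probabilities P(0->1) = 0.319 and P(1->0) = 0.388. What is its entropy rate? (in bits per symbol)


Stationary distribution: pi_0 = p10/(p01+p10) = 0.5488, pi_1 = 0.4512. Entropy rate H' = pi_0*H(p01) + pi_1*H(p10) = 0.5488*0.9033 + 0.4512*0.9635 = 0.9305

0.9305 bits/symbol


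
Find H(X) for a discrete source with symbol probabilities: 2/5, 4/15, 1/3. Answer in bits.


H = -sum(p_i * log2(p_i)). Terms: -(2/5)*log2(2/5) = 0.528771; -(4/15)*log2(4/15) = 0.508504; -(1/3)*log2(1/3) = 0.528321. H = 0.528771 + 0.508504 + 0.528321 = 1.5656

1.5656 bits


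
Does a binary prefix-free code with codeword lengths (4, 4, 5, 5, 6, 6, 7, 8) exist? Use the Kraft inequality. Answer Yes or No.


Kraft sum = sum(2^(-l_i)) = 0.2305, need <= 1. Result: satisfied (a binary prefix-free code with these lengths exists)

Yes


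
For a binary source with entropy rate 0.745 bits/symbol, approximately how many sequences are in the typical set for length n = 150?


log2|A_typical| = nH = 150 * 0.745 = 111.75, so |A_typical| ~ 2^111.75 = 4.366e+33

4.366e+33


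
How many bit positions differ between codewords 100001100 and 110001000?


Count differing positions: . ^ . . . . ^ . . = 2 differences

2


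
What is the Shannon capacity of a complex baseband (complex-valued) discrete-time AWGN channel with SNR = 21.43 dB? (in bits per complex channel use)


SNR_linear = 10^(21.43/10) = 138.9953; C = log2(1 + SNR_linear) = log2(1 + 138.9953) = 7.1292

7.1292 bits/channel use


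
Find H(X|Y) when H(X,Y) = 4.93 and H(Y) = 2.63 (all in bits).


H(X|Y) = H(X,Y) - H(Y) = 4.93 - 2.63 = 2.3

2.3 bits


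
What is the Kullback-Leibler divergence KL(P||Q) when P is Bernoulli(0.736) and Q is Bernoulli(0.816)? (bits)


KL = p*log2(p/q) + (1-p)*log2((1-p)/(1-q)) = 0.736*log2(0.736/0.816) + 0.264*log2(0.264/0.184) = 0.0279

0.0279 bits


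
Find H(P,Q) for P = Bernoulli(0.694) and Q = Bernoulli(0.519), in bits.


H(P,Q) = -p*log2(q) - (1-p)*log2(1-q). -0.694*log2(0.519) = 0.656658; -0.306*log2(0.481) = 0.323103. H(P,Q) = 0.656658 + 0.323103 = 0.9798

0.9798 bits


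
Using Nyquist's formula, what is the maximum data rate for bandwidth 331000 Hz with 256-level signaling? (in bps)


Rate = 2 * B * log2(M) = 2 * 331000 * 8.0 = 5296000.0

5296000.0 bps


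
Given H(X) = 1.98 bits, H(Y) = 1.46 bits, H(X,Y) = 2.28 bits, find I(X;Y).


I(X;Y) = H(X) + H(Y) - H(X,Y) = 1.98 + 1.46 - 2.28 = 1.16

1.16 bits


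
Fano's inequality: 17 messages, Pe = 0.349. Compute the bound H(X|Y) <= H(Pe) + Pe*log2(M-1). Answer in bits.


H(Pe) = -Pe*log2(Pe) - (1-Pe)*log2(1-Pe) = -0.349*log2(0.349) - 0.651*log2(0.651) = 0.530027 + 0.403145 = 0.9332. Pe*log2(M-1) = 0.349*log2(16) = 1.396000. Bound = H(Pe) + Pe*log2(M-1) = 0.530027 + 0.403145 + 1.396000 = 2.3292

2.3292 bits


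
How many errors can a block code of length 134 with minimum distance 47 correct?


Correction capability = floor((d-1)/2) = floor((47-1)/2) = 23

23 errors


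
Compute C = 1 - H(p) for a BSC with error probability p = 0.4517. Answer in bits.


H(p) = -p*log2(p) - (1-p)*log2(1-p) = -0.4517*log2(0.4517) - 0.5483*log2(0.5483) = 0.517903 + 0.475356 = 0.9933. C = 1 - H(p) = 1 - 0.9933 = 0.0067

0.0067 bits


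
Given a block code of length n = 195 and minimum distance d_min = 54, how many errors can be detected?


Detection capability = d_min - 1 = 54 - 1 = 53

53 errors


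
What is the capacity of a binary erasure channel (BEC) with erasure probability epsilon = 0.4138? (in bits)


C = 1 - epsilon = 1 - 0.4138 = 0.5862

0.5862 bits


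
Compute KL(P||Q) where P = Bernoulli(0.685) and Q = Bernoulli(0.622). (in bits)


KL = p*log2(p/q) + (1-p)*log2((1-p)/(1-q)) = 0.685*log2(0.685/0.622) + 0.315*log2(0.315/0.378) = 0.0125

0.0125 bits


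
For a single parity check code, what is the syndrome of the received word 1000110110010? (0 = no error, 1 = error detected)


Syndrome = XOR of all bits = 1 XOR 0 XOR 0 XOR 0 XOR 1 XOR 1 XOR 0 XOR 1 XOR 1 XOR 0 XOR 0 XOR 1 XOR 0 = 0

0


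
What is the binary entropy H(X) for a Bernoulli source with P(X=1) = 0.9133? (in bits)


H = -p*log2(p) - (1-p)*log2(1-p). -0.9133*log2(0.9133) = 0.119495; -0.0867*log2(0.0867) = 0.305862. H = 0.119495 + 0.305862 = 0.4254

0.4254 bits


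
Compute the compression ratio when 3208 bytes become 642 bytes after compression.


Ratio = original / compressed = 3208 / 642 = 4.9969

4.9969


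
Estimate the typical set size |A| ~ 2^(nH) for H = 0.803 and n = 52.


log2|A_typical| = nH = 52 * 0.803 = 41.756, so |A_typical| ~ 2^41.756 = 3.714e+12

3.714e+12
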